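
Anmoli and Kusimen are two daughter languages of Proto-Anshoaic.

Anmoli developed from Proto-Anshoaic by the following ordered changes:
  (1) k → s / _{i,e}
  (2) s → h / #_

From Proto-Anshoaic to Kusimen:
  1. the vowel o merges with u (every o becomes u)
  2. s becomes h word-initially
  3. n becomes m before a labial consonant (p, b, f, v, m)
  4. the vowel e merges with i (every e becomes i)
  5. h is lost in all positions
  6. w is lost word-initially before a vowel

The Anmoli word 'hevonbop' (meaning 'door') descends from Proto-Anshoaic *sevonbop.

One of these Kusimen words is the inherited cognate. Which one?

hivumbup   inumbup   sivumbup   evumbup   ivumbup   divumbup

Kusimen: *sevonbop > sevunbup > hevunbup > hevumbup > hivumbup > ivumbup  (by vowel merger, debuccalisation, nasal place assimilation, vowel merger, h-loss)
Among the options, 'ivumbup' alone shows every Kusimen change applied in order.

ivumbup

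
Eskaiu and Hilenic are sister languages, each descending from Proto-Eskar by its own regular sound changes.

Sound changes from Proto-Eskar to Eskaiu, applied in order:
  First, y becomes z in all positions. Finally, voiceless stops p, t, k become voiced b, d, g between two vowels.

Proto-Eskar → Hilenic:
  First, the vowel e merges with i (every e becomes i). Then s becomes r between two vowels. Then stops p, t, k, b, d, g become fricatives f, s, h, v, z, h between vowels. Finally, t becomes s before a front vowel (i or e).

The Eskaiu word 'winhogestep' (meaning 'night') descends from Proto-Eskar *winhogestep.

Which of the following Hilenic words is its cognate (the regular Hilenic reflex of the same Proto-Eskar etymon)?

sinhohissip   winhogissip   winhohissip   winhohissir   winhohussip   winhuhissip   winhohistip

winhohissip

Hilenic: start from *winhogestep.
  rule 1 (vowel merger): winhogestep → winhogistip
  rule 2: no change — winhogistip
  rule 3 (intervocalic lenition): winhogistip → winhohistip
  rule 4 (palatalisation): winhohistip → winhohissip
  ⇒ Hilenic winhohissip
The other candidates each miss or misapply at least one Hilenic change.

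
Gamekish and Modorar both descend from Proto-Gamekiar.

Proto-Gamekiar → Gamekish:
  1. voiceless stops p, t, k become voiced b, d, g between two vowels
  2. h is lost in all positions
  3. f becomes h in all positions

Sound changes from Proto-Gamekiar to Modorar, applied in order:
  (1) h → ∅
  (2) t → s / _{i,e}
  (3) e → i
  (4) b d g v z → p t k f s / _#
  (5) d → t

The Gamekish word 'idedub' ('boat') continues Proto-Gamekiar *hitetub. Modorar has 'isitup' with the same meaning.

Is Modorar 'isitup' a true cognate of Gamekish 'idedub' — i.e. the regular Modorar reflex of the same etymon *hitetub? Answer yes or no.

yes

Derive the expected Modorar reflex of *hitetub:
Modorar: *hitetub
  hitetub → itetub   [h-loss]
  itetub → isetub   [palatalisation]
  isetub → isitub   [vowel merger]
  isitub → isitup   [final devoicing]
  isitup (rule 5 does not apply)
  giving Modorar isitup.
Modorar 'isitup' matches the regular reflex exactly, so the pair is cognate.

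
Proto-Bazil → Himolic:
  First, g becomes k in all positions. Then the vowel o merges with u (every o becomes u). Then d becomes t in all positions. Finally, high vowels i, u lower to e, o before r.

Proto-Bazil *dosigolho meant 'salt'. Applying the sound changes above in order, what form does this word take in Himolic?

tusikulhu

Himolic: start from *dosigolho.
  rule 1 (unconditioned shift): dosigolho → dosikolho
  rule 2 (vowel merger): dosikolho → dusikulhu
  rule 3 (unconditioned shift): dusikulhu → tusikulhu
  rule 4: no change — tusikulhu
  ⇒ Himolic tusikulhu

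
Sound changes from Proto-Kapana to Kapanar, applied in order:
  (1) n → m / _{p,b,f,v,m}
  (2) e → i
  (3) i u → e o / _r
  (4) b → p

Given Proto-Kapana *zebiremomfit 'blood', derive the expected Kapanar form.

ziperimomfit

Kapanar: *zebiremomfit > zibirimomfit > ziberimomfit > ziperimomfit  (by vowel merger, pre-rhotic lowering, unconditioned shift)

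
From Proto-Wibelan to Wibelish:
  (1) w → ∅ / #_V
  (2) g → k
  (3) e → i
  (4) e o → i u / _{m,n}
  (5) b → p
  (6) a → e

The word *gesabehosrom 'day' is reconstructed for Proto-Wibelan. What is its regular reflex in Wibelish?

Wibelish: *gesabehosrom > kesabehosrom > kisabihosrom > kisabihosrum > kisapihosrum > kisepihosrum  (by unconditioned shift, vowel merger, pre-nasal raising, unconditioned shift, vowel merger)

kisepihosrum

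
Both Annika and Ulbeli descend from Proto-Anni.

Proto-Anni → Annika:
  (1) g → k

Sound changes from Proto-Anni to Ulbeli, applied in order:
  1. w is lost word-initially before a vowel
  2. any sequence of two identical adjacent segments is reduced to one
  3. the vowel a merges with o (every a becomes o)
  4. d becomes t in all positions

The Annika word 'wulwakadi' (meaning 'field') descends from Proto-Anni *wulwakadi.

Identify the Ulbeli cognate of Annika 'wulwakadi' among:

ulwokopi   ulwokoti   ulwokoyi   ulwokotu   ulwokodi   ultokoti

Ulbeli: *wulwakadi
  wulwakadi → ulwakadi   [glide loss]
  ulwakadi (rule 2 does not apply)
  ulwakadi → ulwokodi   [vowel merger]
  ulwokodi → ulwokoti   [unconditioned shift]
  giving Ulbeli ulwokoti.
Among the options, 'ulwokoti' alone shows every Ulbeli change applied in order.

ulwokoti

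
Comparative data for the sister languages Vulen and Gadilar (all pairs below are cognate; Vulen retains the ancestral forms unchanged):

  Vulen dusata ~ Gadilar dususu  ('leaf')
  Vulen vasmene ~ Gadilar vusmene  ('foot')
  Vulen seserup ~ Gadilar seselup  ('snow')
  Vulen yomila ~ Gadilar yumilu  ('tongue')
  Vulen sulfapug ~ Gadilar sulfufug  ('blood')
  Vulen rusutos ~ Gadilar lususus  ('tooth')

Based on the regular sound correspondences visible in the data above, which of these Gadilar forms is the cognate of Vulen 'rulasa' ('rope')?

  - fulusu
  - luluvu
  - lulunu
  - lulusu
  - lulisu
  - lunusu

lulusu

rusutos ~ lususus — Vulen r corresponds to Gadilar l word-initially before a back vowel.
dusata ~ dususu, vasmene ~ vusmene — Vulen a corresponds to Gadilar u after a consonant, before a consonant other than r, m, n, p, b, f, v.
dusata ~ dususu, yomila ~ yumilu — Vulen a corresponds to Gadilar u word-finally.
Applying these to Vulen 'rulasa':
  rulasa → lulasa   (r→l word-initially before a back vowel)
  lulasa → lulusa   (a→u after a consonant, before a consonant other than r, m, n, p, b, f, v)
  lulusa → lulusu   (a→u word-finally)
So the Gadilar cognate is 'lulusu'.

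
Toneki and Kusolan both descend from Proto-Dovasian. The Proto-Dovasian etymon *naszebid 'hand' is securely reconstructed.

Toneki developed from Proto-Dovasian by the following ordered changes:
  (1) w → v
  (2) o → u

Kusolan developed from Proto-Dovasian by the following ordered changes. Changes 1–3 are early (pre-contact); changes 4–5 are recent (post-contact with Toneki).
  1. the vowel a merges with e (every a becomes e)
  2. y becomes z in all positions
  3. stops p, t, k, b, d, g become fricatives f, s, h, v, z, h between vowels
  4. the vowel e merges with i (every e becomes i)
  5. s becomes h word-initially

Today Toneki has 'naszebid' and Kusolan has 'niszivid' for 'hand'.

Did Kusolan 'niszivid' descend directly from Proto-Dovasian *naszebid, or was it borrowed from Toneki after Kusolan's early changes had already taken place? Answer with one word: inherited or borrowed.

inherited

If inherited, *naszebid would pass through all of Kusolan's changes:
Kusolan: start from *naszebid.
  rule 1 (vowel merger): naszebid → neszebid
  rule 2: no change — neszebid
  rule 3 (intervocalic lenition): neszebid → neszevid
  rule 4 (vowel merger): neszevid → niszivid
  rule 5: no change — niszivid
  ⇒ Kusolan niszivid
If borrowed from Toneki 'naszebid' after the early changes, it would undergo only the recent ones:
  rule 4 (vowel merger): naszebid → naszibid
  rule 5 (debuccalisation): no change (naszibid)
  ⇒ as a loan: naszibid
Kusolan 'niszivid' matches the inherited outcome exactly, so it is an inherited cognate, not a loan.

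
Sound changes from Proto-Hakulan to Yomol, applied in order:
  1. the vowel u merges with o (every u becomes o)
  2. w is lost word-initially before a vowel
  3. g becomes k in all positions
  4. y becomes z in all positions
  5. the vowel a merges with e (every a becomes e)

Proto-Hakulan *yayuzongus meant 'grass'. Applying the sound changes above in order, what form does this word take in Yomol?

Yomol: *yayuzongus
  yayuzongus → yayozongos   [vowel merger]
  yayozongos (rule 2 does not apply)
  yayozongos → yayozonkos   [unconditioned shift]
  yayozonkos → zazozonkos   [unconditioned shift]
  zazozonkos → zezozonkos   [vowel merger]
  giving Yomol zezozonkos.

zezozonkos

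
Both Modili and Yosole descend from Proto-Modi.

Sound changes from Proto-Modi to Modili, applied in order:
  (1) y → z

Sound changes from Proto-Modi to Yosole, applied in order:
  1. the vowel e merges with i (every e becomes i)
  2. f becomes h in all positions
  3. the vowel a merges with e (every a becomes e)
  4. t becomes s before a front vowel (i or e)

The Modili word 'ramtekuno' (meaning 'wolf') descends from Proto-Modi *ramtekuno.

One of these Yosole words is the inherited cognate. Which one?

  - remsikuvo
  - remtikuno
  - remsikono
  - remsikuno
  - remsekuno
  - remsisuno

remsikuno

Yosole: start from *ramtekuno.
  rule 1 (vowel merger): ramtekuno → ramtikuno
  rule 2: no change — ramtikuno
  rule 3 (vowel merger): ramtikuno → remtikuno
  rule 4 (palatalisation): remtikuno → remsikuno
  ⇒ Yosole remsikuno
Among the options, 'remsikuno' alone shows every Yosole change applied in order.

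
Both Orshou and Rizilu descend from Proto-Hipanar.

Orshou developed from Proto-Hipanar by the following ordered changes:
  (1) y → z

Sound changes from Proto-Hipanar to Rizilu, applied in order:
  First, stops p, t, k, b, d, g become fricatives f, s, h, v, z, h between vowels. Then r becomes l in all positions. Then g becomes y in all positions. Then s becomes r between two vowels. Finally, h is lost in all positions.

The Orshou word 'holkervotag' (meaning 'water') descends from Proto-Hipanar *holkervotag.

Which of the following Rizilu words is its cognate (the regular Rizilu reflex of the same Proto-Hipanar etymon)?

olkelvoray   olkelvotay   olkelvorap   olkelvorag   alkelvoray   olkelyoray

olkelvoray

Rizilu: start from *holkervotag.
  rule 1 (intervocalic lenition): holkervotag → holkervosag
  rule 2 (unconditioned shift): holkervosag → holkelvosag
  rule 3 (unconditioned shift): holkelvosag → holkelvosay
  rule 4 (rhotacism): holkelvosay → holkelvoray
  rule 5 (h-loss): holkelvoray → olkelvoray
  ⇒ Rizilu olkelvoray
The other candidates each miss or misapply at least one Rizilu change.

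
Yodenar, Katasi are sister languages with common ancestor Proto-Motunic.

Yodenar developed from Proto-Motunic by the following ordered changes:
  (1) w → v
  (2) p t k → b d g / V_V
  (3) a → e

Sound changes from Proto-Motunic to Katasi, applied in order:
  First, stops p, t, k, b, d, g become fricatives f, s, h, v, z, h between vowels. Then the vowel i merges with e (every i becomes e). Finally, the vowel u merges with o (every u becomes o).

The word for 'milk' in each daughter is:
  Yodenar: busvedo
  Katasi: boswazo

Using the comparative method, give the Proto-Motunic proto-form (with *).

*buswado

Position 6: Yodenar has d, Katasi has z. Taking the neighbouring segments as reconstructed: Yodenar d could go back to *t or *d; Katasi z could go back to *d or *z — the one source consistent with every daughter is *d.
Position 5: Yodenar has e, Katasi has a. Katasi preserves a here (none of its changes turn any other segment into a), so the proto-segment is *a.
Position 2: Yodenar has u, Katasi has o. Yodenar preserves u here (none of its changes turn any other segment into u), so the proto-segment is *u.
Verify the candidate proto-form against each daughter:
Yodenar: *buswado
  buswado → busvado   [unconditioned shift]
  busvado (rule 2 does not apply)
  busvado → busvedo   [vowel merger]
  giving Yodenar busvedo.
Katasi: start from *buswado.
  rule 1 (intervocalic lenition): buswado → buswazo
  rule 2: no change — buswazo
  rule 3 (vowel merger): buswazo → boswazo
  ⇒ Katasi boswazo
No other proto-form is consistent with every reflex, so the reconstruction is *buswado.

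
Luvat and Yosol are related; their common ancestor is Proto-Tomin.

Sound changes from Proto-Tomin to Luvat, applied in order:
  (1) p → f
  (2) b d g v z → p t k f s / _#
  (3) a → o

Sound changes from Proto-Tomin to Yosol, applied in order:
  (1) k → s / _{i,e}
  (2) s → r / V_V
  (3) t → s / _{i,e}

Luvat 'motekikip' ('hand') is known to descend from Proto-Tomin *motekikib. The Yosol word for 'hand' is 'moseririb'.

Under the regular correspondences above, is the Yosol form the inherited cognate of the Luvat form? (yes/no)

yes

Derive the expected Yosol reflex of *motekikib:
Yosol: *motekikib
  motekikib → motesisib   [palatalisation]
  motesisib → moteririb   [rhotacism]
  moteririb → moseririb   [palatalisation]
  giving Yosol moseririb.
Yosol 'moseririb' matches the regular reflex exactly, so the pair is cognate.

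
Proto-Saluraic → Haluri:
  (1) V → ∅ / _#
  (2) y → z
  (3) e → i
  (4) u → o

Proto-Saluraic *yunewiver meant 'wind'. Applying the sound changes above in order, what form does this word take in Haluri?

Haluri: start from *yunewiver.
  rule 1: no change — yunewiver
  rule 2 (unconditioned shift): yunewiver → zunewiver
  rule 3 (vowel merger): zunewiver → zuniwivir
  rule 4 (vowel merger): zuniwivir → zoniwivir
  ⇒ Haluri zoniwivir

zoniwivir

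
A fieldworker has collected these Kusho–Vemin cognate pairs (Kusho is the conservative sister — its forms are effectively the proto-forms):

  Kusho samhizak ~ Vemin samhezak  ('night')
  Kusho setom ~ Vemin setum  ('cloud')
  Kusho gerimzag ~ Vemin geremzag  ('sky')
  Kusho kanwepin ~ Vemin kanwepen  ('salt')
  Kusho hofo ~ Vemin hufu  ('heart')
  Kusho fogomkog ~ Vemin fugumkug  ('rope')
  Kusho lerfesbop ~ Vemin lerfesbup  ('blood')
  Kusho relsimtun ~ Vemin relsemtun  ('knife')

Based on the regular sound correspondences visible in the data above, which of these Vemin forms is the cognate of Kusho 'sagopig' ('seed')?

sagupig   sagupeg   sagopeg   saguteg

lerfesbop ~ lerfesbup — Kusho o corresponds to Vemin u after a consonant, before a labial obstruent.
samhizak ~ samhezak — Kusho i corresponds to Vemin e after a consonant, before a consonant other than r, m, n, p, b, f, v.
Applying these to Kusho 'sagopig':
  sagopig → sagupig   (o→u after a consonant, before a labial obstruent)
  sagupig → sagupeg   (i→e after a consonant, before a consonant other than r, m, n, p, b, f, v)
So the Vemin cognate is 'sagupeg'.

sagupeg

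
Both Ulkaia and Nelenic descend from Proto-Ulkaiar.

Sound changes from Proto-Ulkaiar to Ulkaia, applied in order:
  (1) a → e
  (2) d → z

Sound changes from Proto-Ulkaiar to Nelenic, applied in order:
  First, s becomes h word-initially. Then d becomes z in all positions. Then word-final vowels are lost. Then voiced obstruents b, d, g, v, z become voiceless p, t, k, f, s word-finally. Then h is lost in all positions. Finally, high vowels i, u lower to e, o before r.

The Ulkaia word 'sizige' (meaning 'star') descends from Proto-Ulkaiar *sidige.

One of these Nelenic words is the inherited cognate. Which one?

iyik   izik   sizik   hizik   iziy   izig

Nelenic: *sidige > hidige > hizige > hizig > hizik > izik  (by debuccalisation, unconditioned shift, apocope, final devoicing, h-loss)
The other candidates each miss or misapply at least one Nelenic change.

izik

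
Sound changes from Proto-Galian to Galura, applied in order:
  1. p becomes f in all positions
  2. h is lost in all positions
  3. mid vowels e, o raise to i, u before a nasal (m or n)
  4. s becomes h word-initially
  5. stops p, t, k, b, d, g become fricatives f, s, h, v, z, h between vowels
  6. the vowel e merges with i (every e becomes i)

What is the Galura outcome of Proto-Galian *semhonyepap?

himunyifaf

Galura: *semhonyepap > semhonyefaf > semonyefaf > simunyefaf > himunyefaf > himunyifaf  (by unconditioned shift, h-loss, pre-nasal raising, debuccalisation, vowel merger)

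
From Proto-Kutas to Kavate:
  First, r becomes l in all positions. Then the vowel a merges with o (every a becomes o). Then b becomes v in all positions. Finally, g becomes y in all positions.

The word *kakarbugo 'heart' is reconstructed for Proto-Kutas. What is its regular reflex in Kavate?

Kavate: *kakarbugo
  kakarbugo → kakalbugo   [unconditioned shift]
  kakalbugo → kokolbugo   [vowel merger]
  kokolbugo → kokolvugo   [unconditioned shift]
  kokolvugo → kokolvuyo   [unconditioned shift]
  giving Kavate kokolvuyo.

kokolvuyo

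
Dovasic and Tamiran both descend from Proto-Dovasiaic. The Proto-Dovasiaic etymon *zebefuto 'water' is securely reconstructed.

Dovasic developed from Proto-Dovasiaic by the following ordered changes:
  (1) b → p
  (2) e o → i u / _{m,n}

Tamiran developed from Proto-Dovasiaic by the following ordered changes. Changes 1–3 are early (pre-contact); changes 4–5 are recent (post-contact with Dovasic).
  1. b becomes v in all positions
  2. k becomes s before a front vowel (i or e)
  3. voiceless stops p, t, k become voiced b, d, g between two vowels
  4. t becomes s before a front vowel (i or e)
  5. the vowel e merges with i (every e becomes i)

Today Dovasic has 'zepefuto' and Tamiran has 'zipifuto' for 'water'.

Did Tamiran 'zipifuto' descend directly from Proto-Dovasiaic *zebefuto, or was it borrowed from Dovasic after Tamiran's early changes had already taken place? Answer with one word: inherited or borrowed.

borrowed

If inherited, *zebefuto would pass through all of Tamiran's changes:
Tamiran: *zebefuto
  zebefuto → zevefuto   [unconditioned shift]
  zevefuto (rule 2 does not apply)
  zevefuto → zevefudo   [intervocalic voicing]
  zevefudo (rule 4 does not apply)
  zevefudo → zivifudo   [vowel merger]
  giving Tamiran zivifudo.
If borrowed from Dovasic 'zepefuto' after the early changes, it would undergo only the recent ones:
  rule 4 (palatalisation): no change (zepefuto)
  rule 5 (vowel merger): zepefuto → zipifuto
  ⇒ as a loan: zipifuto
Tamiran 'zipifuto' matches the loan outcome 'zipifuto', not the inherited 'zivifudo' — it skipped the early Tamiran changes, so it was borrowed from Dovasic.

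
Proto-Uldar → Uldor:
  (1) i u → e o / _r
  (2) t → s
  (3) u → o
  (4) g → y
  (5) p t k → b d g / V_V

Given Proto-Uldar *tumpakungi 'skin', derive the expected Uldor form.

Uldor: *tumpakungi > sumpakungi > sompakongi > sompakonyi > sompagonyi  (by unconditioned shift, vowel merger, unconditioned shift, intervocalic voicing)

sompagonyi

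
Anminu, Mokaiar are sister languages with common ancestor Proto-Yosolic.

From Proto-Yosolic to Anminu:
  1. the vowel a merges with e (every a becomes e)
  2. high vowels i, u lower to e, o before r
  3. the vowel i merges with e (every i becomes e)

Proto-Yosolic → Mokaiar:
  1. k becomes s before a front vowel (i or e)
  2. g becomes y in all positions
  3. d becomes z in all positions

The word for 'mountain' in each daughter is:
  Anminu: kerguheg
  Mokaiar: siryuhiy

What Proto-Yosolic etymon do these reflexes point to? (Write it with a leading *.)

*kirguhig

Position 7: Anminu has e, Mokaiar has i. Mokaiar preserves i here (none of its changes turn any other segment into i), so the proto-segment is *i.
Position 1: Anminu has k, Mokaiar has s. Anminu preserves k here (none of its changes turn any other segment into k), so the proto-segment is *k.
This points to *kirguhig. Verify forward in each daughter:
Anminu: start from *kirguhig.
  rule 1: no change — kirguhig
  rule 2 (pre-rhotic lowering): kirguhig → kerguhig
  rule 3 (vowel merger): kerguhig → kerguheg
  ⇒ Anminu kerguheg
Mokaiar: *kirguhig
  kirguhig → sirguhig   [palatalisation]
  sirguhig → siryuhiy   [unconditioned shift]
  siryuhiy (rule 3 does not apply)
  giving Mokaiar siryuhiy.
Only *kirguhig yields all of Anminu kerguheg, Mokaiar siryuhiy.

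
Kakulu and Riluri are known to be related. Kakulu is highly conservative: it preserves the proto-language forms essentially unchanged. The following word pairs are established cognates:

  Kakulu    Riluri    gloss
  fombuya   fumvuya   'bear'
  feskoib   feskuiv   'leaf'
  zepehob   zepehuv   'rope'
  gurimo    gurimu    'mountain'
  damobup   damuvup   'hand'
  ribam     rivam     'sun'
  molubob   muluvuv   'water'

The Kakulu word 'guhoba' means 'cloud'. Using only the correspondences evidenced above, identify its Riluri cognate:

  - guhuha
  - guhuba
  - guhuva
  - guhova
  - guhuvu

guhuva

zepehob ~ zepehuv, damobup ~ damuvup — Kakulu o corresponds to Riluri u after a consonant, before a labial obstruent.
ribam ~ rivam — Kakulu b corresponds to Riluri v between vowels (before a back vowel).
Applying these to Kakulu 'guhoba':
  guhoba → guhuba   (o→u after a consonant, before a labial obstruent)
  guhuba → guhuva   (b→v between vowels (before a back vowel))
So the Riluri cognate is 'guhuva'.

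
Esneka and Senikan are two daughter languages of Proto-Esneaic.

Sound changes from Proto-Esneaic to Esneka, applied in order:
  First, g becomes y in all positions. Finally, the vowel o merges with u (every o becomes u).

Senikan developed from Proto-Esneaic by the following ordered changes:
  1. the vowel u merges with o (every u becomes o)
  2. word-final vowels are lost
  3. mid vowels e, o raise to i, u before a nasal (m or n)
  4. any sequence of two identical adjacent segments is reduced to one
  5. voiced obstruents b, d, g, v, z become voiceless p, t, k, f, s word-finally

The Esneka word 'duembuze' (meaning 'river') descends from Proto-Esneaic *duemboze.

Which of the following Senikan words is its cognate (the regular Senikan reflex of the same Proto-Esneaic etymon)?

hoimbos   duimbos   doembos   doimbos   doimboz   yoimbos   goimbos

doimbos

Senikan: *duemboze
  duemboze → doemboze   [vowel merger]
  doemboze → doemboz   [apocope]
  doemboz → doimboz   [pre-nasal raising]
  doimboz (rule 4 does not apply)
  doimboz → doimbos   [final devoicing]
  giving Senikan doimbos.
Among the options, 'doimbos' alone shows every Senikan change applied in order.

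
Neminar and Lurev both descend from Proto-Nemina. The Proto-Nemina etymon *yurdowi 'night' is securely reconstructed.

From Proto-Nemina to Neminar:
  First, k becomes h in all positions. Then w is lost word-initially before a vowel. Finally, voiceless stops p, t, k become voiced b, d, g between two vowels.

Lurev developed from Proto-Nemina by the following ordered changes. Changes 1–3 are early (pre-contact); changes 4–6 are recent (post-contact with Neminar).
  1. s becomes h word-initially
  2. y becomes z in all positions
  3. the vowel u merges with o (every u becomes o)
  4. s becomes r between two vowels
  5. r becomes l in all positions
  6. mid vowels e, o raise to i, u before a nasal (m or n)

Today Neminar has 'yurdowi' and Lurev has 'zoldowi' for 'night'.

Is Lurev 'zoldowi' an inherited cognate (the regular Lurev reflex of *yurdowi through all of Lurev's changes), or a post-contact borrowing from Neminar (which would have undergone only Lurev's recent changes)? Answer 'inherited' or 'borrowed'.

If inherited, *yurdowi would pass through all of Lurev's changes:
Lurev: start from *yurdowi.
  rule 1: no change — yurdowi
  rule 2 (unconditioned shift): yurdowi → zurdowi
  rule 3 (vowel merger): zurdowi → zordowi
  rule 4: no change — zordowi
  rule 5 (unconditioned shift): zordowi → zoldowi
  rule 6: no change — zoldowi
  ⇒ Lurev zoldowi
If borrowed from Neminar 'yurdowi' after the early changes, it would undergo only the recent ones:
  rule 4 (rhotacism): no change (yurdowi)
  rule 5 (unconditioned shift): yurdowi → yuldowi
  rule 6 (pre-nasal raising): no change (yuldowi)
  ⇒ as a loan: yuldowi
Lurev 'zoldowi' matches the inherited outcome exactly, so it is an inherited cognate, not a loan.

inherited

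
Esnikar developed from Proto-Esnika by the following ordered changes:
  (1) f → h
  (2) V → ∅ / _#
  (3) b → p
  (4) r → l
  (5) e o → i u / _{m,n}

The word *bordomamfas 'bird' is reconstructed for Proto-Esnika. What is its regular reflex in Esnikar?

poldumamhas

Esnikar: *bordomamfas
  bordomamfas → bordomamhas   [unconditioned shift]
  bordomamhas (rule 2 does not apply)
  bordomamhas → pordomamhas   [unconditioned shift]
  pordomamhas → poldomamhas   [unconditioned shift]
  poldomamhas → poldumamhas   [pre-nasal raising]
  giving Esnikar poldumamhas.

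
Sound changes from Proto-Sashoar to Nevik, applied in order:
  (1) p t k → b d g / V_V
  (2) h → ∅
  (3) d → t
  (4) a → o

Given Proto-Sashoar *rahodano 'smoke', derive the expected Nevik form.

rootono

Nevik: *rahodano
  rahodano (rule 1 does not apply)
  rahodano → raodano   [h-loss]
  raodano → raotano   [unconditioned shift]
  raotano → rootono   [vowel merger]
  giving Nevik rootono.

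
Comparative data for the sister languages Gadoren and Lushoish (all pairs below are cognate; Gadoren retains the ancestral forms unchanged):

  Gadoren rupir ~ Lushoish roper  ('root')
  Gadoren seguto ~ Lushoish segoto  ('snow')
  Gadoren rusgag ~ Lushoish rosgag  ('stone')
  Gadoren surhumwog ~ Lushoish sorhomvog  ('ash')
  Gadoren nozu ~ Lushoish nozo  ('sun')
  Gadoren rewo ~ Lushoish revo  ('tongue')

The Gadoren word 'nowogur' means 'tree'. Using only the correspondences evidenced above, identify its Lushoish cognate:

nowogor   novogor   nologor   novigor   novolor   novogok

rewo ~ revo — Gadoren w corresponds to Lushoish v between vowels (before a back vowel).
surhumwog ~ sorhomvog — Gadoren u corresponds to Lushoish o after a consonant, before r.
Applying these to Gadoren 'nowogur':
  nowogur → novogur   (w→v between vowels (before a back vowel))
  novogur → novogor   (u→o after a consonant, before r)
So the Lushoish cognate is 'novogor'.

novogor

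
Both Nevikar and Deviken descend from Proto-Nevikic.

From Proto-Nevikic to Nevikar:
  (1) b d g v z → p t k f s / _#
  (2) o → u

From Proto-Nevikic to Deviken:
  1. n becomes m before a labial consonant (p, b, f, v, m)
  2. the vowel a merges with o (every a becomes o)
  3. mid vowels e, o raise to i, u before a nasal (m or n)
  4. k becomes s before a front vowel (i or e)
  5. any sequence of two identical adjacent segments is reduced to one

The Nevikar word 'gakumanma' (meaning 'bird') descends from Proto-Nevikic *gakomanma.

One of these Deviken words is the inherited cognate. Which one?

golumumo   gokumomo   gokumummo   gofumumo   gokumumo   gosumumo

Deviken: *gakomanma
  gakomanma → gakomamma   [nasal place assimilation]
  gakomamma → gokomommo   [vowel merger]
  gokomommo → gokumummo   [pre-nasal raising]
  gokumummo (rule 4 does not apply)
  gokumummo → gokumumo   [degemination]
  giving Deviken gokumumo.
Only 'gokumumo' matches the regular Deviken development of *gakomanma.

gokumumo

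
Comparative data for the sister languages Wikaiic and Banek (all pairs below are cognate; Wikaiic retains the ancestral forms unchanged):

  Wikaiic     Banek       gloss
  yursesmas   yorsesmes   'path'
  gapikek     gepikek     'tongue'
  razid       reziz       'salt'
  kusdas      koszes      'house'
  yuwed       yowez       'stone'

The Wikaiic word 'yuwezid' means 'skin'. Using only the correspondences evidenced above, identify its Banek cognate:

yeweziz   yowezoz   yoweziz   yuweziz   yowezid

kusdas ~ koszes, yuwed ~ yowez — Wikaiic u corresponds to Banek o after a consonant, before a consonant other than r, m, n, p, b, f, v.
razid ~ reziz, yuwed ~ yowez — Wikaiic d corresponds to Banek z word-finally.
Applying these to Wikaiic 'yuwezid':
  yuwezid → yowezid   (u→o after a consonant, before a consonant other than r, m, n, p, b, f, v)
  yowezid → yoweziz   (d→z word-finally)
So the Banek cognate is 'yoweziz'.

yoweziz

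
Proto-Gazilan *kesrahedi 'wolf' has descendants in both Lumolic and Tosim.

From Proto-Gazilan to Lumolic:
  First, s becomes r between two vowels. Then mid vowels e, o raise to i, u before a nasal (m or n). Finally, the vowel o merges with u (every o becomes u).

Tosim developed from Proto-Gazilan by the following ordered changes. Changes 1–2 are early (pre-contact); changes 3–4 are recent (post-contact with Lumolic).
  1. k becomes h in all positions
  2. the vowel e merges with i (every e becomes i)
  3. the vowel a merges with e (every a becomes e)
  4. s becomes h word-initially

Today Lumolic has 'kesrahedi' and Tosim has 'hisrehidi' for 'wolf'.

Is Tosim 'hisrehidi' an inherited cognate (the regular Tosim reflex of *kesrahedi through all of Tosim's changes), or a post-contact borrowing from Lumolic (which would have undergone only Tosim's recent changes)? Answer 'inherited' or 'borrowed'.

If inherited, *kesrahedi would pass through all of Tosim's changes:
Tosim: start from *kesrahedi.
  rule 1 (unconditioned shift): kesrahedi → hesrahedi
  rule 2 (vowel merger): hesrahedi → hisrahidi
  rule 3 (vowel merger): hisrahidi → hisrehidi
  rule 4: no change — hisrehidi
  ⇒ Tosim hisrehidi
If borrowed from Lumolic 'kesrahedi' after the early changes, it would undergo only the recent ones:
  rule 3 (vowel merger): kesrahedi → kesrehedi
  rule 4 (debuccalisation): no change (kesrehedi)
  ⇒ as a loan: kesrehedi
Tosim 'hisrehidi' matches the inherited outcome exactly, so it is an inherited cognate, not a loan.

inherited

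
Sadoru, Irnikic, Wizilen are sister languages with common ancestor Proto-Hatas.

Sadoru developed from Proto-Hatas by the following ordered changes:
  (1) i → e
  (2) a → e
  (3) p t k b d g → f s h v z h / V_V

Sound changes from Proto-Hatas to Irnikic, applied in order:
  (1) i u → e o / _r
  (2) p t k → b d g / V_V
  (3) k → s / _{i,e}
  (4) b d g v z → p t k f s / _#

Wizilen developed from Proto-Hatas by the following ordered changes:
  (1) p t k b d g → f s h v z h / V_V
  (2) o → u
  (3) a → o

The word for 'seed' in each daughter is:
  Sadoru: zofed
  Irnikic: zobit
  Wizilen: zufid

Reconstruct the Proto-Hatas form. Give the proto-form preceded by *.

Position 4: Sadoru has e, Irnikic has i, Wizilen has i. Irnikic preserves i here (none of its changes turn any other segment into i), so the proto-segment is *i.
Position 3: Sadoru has f, Irnikic has b, Wizilen has f. Taking the neighbouring segments as reconstructed: Sadoru f could go back to *p or *f; Irnikic b could go back to *p or *b; Wizilen f could go back to *p or *f — the one source consistent with every daughter is *p.
Verify the candidate proto-form against each daughter:
Sadoru: *zopid
  zopid → zoped   [vowel merger]
  zoped (rule 2 does not apply)
  zoped → zofed   [intervocalic lenition]
  giving Sadoru zofed.
Irnikic: *zopid > zobid > zobit  (by intervocalic voicing, final devoicing)
Wizilen: *zopid
  zopid → zofid   [intervocalic lenition]
  zofid → zufid   [vowel merger]
  zufid (rule 3 does not apply)
  giving Wizilen zufid.
Only *zopid yields all of Sadoru zofed, Irnikic zobit, Wizilen zufid.

*zopid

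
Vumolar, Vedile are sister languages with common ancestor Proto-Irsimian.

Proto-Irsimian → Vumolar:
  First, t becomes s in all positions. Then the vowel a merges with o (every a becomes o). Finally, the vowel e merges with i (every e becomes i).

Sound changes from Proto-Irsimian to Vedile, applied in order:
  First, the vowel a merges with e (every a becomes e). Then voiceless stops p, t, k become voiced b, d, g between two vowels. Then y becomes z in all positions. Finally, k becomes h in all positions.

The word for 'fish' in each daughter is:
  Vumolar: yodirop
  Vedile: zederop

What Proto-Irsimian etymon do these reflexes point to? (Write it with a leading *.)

Position 2: Vumolar has o, Vedile has e. Taking the neighbouring segments as reconstructed: Vumolar o could go back to *a or *o; Vedile e could go back to *a or *e — the one source consistent with every daughter is *a.
Position 1: Vumolar has y, Vedile has z. Vumolar preserves y here (none of its changes turn any other segment into y), so the proto-segment is *y.
Position 4: Vumolar has i, Vedile has e. Taking the neighbouring segments as reconstructed: Vumolar i could go back to *e or *i; Vedile e could go back to *a or *e — the one source consistent with every daughter is *e.
This points to *yaderop. Verify forward in each daughter:
Vumolar: *yaderop > yoderop > yodirop  (by vowel merger, vowel merger)
Vedile: *yaderop
  yaderop → yederop   [vowel merger]
  yederop (rule 2 does not apply)
  yederop → zederop   [unconditioned shift]
  zederop (rule 4 does not apply)
  giving Vedile zederop.
Only *yaderop yields all of Vumolar yodirop, Vedile zederop.

*yaderop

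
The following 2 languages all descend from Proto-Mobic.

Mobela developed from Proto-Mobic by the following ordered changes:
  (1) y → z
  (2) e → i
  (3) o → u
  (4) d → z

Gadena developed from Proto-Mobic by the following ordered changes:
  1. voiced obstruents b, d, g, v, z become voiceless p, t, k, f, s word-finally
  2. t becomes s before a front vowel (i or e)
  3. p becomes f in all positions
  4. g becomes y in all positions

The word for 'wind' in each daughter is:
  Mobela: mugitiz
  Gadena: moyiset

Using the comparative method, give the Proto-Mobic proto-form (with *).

*mogited

Position 6: Mobela has i, Gadena has e. Gadena preserves e here (none of its changes turn any other segment into e), so the proto-segment is *e.
Position 5: Mobela has t, Gadena has s. Mobela preserves t here (none of its changes turn any other segment into t), so the proto-segment is *t.
Position 3: Mobela has g, Gadena has y. Mobela preserves g here (none of its changes turn any other segment into g), so the proto-segment is *g.
Continuing position by position gives *mogited; check it forward:
Mobela: *mogited
  mogited (rule 1 does not apply)
  mogited → mogitid   [vowel merger]
  mogitid → mugitid   [vowel merger]
  mugitid → mugitiz   [unconditioned shift]
  giving Mobela mugitiz.
Gadena: start from *mogited.
  rule 1 (final devoicing): mogited → mogitet
  rule 2 (palatalisation): mogitet → mogiset
  rule 3: no change — mogiset
  rule 4 (unconditioned shift): mogiset → moyiset
  ⇒ Gadena moyiset
No other proto-form is consistent with every reflex, so the reconstruction is *mogited.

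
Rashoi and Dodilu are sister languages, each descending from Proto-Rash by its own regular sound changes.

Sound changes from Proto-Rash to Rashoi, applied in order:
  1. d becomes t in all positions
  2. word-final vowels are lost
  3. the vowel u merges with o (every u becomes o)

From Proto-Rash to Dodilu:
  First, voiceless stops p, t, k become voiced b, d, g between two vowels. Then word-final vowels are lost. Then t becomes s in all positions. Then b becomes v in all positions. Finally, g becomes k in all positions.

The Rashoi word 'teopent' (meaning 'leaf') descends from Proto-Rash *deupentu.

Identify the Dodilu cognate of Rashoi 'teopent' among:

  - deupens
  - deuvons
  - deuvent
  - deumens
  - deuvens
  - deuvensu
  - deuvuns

deuvens

Dodilu: *deupentu
  deupentu → deubentu   [intervocalic voicing]
  deubentu → deubent   [apocope]
  deubent → deubens   [unconditioned shift]
  deubens → deuvens   [unconditioned shift]
  deuvens (rule 5 does not apply)
  giving Dodilu deuvens.
The other candidates each miss or misapply at least one Dodilu change.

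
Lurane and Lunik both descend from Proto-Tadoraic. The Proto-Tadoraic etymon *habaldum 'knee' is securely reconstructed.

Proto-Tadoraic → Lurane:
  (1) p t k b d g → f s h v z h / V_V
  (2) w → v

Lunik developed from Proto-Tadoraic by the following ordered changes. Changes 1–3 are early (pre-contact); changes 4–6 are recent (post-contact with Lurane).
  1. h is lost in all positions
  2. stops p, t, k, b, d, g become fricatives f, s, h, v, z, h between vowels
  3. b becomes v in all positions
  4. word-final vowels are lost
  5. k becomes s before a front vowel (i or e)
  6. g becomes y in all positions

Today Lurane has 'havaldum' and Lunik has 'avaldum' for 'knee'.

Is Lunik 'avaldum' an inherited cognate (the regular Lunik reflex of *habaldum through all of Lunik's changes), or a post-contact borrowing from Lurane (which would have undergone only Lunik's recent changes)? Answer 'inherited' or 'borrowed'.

inherited

If inherited, *habaldum would pass through all of Lunik's changes:
Lunik: *habaldum > abaldum > avaldum  (by h-loss, intervocalic lenition)
If borrowed from Lurane 'havaldum' after the early changes, it would undergo only the recent ones:
  rule 4 (apocope): no change (havaldum)
  rule 5 (palatalisation): no change (havaldum)
  rule 6 (unconditioned shift): no change (havaldum)
  ⇒ as a loan: havaldum
Lunik 'avaldum' matches the inherited outcome exactly, so it is an inherited cognate, not a loan.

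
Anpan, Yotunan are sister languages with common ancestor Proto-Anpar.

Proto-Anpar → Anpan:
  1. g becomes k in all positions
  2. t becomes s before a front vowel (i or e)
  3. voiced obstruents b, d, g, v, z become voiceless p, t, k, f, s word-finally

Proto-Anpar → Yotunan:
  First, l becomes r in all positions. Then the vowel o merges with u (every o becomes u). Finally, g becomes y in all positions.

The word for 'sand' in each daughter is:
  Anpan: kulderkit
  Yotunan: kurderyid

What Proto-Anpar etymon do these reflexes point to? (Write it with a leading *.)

Position 9: Anpan has t, Yotunan has d. Yotunan preserves d here (none of its changes turn any other segment into d), so the proto-segment is *d.
Position 3: Anpan has l, Yotunan has r. Anpan preserves l here (none of its changes turn any other segment into l), so the proto-segment is *l.
Verify the candidate proto-form against each daughter:
Anpan: *kuldergid
  kuldergid → kulderkid   [unconditioned shift]
  kulderkid (rule 2 does not apply)
  kulderkid → kulderkit   [final devoicing]
  giving Anpan kulderkit.
Yotunan: start from *kuldergid.
  rule 1 (unconditioned shift): kuldergid → kurdergid
  rule 2: no change — kurdergid
  rule 3 (unconditioned shift): kurdergid → kurderyid
  ⇒ Yotunan kurderyid
No other proto-form is consistent with every reflex, so the reconstruction is *kuldergid.

*kuldergid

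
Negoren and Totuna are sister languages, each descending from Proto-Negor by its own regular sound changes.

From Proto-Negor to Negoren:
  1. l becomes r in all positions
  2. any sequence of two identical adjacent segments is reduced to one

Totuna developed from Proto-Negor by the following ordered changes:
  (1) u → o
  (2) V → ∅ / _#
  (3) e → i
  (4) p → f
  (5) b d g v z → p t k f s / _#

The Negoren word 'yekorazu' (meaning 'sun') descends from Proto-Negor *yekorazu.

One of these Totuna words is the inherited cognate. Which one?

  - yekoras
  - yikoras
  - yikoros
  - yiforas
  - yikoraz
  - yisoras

Totuna: *yekorazu
  yekorazu → yekorazo   [vowel merger]
  yekorazo → yekoraz   [apocope]
  yekoraz → yikoraz   [vowel merger]
  yikoraz (rule 4 does not apply)
  yikoraz → yikoras   [final devoicing]
  giving Totuna yikoras.
Among the options, 'yikoras' alone shows every Totuna change applied in order.

yikoras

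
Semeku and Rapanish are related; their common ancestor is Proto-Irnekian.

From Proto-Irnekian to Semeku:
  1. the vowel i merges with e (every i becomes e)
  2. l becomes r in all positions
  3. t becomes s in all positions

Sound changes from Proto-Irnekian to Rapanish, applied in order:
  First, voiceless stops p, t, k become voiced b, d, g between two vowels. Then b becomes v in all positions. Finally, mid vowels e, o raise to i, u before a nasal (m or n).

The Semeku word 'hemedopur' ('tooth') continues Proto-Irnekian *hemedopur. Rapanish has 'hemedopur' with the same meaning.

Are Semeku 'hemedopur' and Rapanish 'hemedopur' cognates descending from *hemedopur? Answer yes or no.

no

Derive the expected Rapanish reflex of *hemedopur:
Rapanish: *hemedopur > hemedobur > hemedovur > himedovur  (by intervocalic voicing, unconditioned shift, pre-nasal raising)
The regular Rapanish reflex would be 'himedovur', but the attested form is 'hemedopur'. The correspondence is irregular, so they are not cognates (the Rapanish form has a different source).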